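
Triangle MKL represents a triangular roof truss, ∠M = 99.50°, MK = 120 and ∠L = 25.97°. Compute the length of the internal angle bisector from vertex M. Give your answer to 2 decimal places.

t_M ≈ 100.85

The third angle is ∠K = 180° − ∠L − ∠M = 54.53°.
Law of sines: KL = MK·sin M/sin L ≈ 270.28.
Law of sines: LM = MK·sin K/sin L ≈ 223.18.
The bisector from M has length 2·LM·MK·cos(∠M/2)/(LM+MK) ≈ 100.85.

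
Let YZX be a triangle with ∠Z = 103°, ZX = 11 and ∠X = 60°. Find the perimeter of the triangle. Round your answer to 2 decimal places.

The third angle is ∠Y = 180° − ∠Z − ∠X = 17.00°.
Law of sines: XY = ZX·sin Z/sin Y ≈ 36.659.
Law of sines: YZ = ZX·sin X/sin Y ≈ 32.583.
Semiperimeter s = (11+36.659+32.583)/2 = 40.121.
Perimeter = 11 + 36.659 + 32.583 = 80.242.

perimeter ≈ 80.24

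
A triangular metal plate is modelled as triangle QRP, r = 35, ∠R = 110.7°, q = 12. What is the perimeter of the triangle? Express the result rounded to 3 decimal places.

Law of sines: sin Q = q·sin R/r ≈ 0.32072.
Since r ≥ q, only the acute value applies: ∠Q ≈ 18.71°.
Then ∠P = 180° − ∠R − ∠Q ≈ 50.59°.
Law of sines gives p = r·sin P/sin R ≈ 28.909.
Semiperimeter s = (12+35+28.909)/2 = 37.955.
Perimeter = 12 + 35 + 28.909 = 75.909.

perimeter ≈ 75.909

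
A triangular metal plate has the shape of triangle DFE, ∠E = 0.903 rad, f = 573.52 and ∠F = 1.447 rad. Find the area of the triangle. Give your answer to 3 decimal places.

area ≈ 92584.009

The third angle is ∠D = π − ∠F − ∠E = 0.792 rad.
Law of sines: d = f·sin D/sin F ≈ 411.19.
Law of sines: e = f·sin E/sin F ≈ 453.79.
Area = ½·f·d·sin E ≈ 92584.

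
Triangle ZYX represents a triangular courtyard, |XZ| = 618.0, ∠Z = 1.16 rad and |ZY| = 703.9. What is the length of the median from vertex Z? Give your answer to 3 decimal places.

m_Z ≈ 553.361

By the law of cosines, |YX|² = |XZ|² + |ZY|² − 2·|XZ|·|ZY|·cos Z = 5.2997e+05, so |YX| ≈ 727.99.
Median from Z: ½√(2·|XZ|² + 2·|ZY|² − |YX|²) ≈ 553.36.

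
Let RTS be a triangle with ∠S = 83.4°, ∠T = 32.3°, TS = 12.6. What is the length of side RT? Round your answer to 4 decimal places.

13.8906

The third angle is ∠R = 180° − ∠T − ∠S = 64.30°.
Law of sines: RT = TS·sin S/sin R ≈ 13.891.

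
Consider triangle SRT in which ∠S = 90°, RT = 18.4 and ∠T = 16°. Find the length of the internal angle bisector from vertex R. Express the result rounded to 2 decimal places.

The third angle is ∠R = 180° − ∠T − ∠S = 74.00°.
Law of sines: TS = RT·sin R/sin S ≈ 17.687.
Law of sines: SR = RT·sin T/sin S ≈ 5.0717.
The bisector from R has length 2·SR·RT·cos(∠R/2)/(SR+RT) ≈ 6.3505.

6.35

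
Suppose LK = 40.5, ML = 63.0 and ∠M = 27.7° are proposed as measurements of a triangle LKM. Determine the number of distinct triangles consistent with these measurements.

2

ML·sin M = 63.0·sin(27.7°) ≈ 29.29.
Since ML sin M < LK < ML (29.29 < 40.5 < 63.0), two triangles exist.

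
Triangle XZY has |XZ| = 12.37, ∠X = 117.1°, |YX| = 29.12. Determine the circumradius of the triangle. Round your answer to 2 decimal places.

20.48

By the law of cosines, |ZY|² = |YX|² + |XZ|² − 2·|YX|·|XZ|·cos X = 1329.2, so |ZY| ≈ 36.458.
Area = ½·|YX|·|XZ|·sin X ≈ 160.33.
Circumradius = |ZY|/(2 sin X) ≈ 20.477.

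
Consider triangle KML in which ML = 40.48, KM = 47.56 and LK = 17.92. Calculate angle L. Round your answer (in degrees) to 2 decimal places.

102.02

By the law of cosines, cos L = (ML² + LK² − KM²) / (2·ML·LK) ≈ -0.20830, so ∠L ≈ 102.02°.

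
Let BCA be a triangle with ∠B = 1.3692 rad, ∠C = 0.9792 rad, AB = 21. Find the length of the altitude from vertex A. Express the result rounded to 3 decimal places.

The third angle is ∠A = π − ∠B − ∠C = 0.7932 rad.
Law of sines: CA = AB·sin B/sin C ≈ 24.787.
Law of sines: BC = AB·sin A/sin C ≈ 18.028.
Area = ½·AB·CA·sin A ≈ 185.46.
The altitude from A has length 2·area/BC ≈ 20.575.

h_A ≈ 20.575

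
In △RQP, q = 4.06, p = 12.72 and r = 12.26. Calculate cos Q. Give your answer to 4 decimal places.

By the law of cosines, cos Q = (p² + r² − q²) / (2·p·r) ≈ 0.94783, so ∠Q ≈ 18.59°.

cos Q ≈ 0.9478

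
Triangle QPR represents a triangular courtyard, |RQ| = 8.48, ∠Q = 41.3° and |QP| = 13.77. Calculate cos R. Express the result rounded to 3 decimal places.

cos R ≈ -0.201

By the law of cosines, |PR|² = |RQ|² + |QP|² − 2·|RQ|·|QP|·cos Q = 86.074, so |PR| ≈ 9.2776.
Law of cosines again: cos R = (|PR|² + |RQ|² − |QP|²)/(2·|PR|·|RQ|) ≈ -0.20101, so ∠R ≈ 101.60°.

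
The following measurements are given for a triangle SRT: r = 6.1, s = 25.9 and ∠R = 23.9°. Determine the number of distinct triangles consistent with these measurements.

s·sin R = 25.9·sin(23.9°) ≈ 10.49.
Since r = 6.1 < 10.49 = s sin R, no triangle exists.

0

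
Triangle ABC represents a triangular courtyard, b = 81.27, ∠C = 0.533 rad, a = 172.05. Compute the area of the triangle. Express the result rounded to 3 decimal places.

Area = ½·a·b·sin C ≈ 3552.4.

area ≈ 3552.391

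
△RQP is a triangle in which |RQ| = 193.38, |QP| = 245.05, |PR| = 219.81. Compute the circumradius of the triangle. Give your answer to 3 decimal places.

128.520

By the law of cosines, cos R = (|PR|² + |RQ|² − |QP|²) / (2·|PR|·|RQ|) ≈ 0.30187, so ∠R ≈ 72.43°.
Circumradius = |QP|/(2 sin R) ≈ 128.52.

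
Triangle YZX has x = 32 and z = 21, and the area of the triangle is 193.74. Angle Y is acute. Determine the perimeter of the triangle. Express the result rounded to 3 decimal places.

From area = ½·z·x·sin Y, we get sin Y = 2·area/(z·x) ≈ 0.57661.
Taking the acute solution, ∠Y ≈ 35.21°.
Law of cosines then gives y ≈ 19.155.
Perimeter = 19.155 + 21 + 32 = 72.155.

perimeter ≈ 72.155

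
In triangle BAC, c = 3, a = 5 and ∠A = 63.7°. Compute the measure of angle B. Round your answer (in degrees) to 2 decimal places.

Law of sines: sin C = c·sin A/a ≈ 0.53789.
Since a ≥ c, only the acute value applies: ∠C ≈ 32.54°.
Then ∠B = 180° − ∠A − ∠C ≈ 83.76°.

∠B ≈ 83.76°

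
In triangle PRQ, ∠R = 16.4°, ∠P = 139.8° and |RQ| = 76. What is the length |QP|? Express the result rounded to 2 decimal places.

33.24

The third angle is ∠Q = 180° − ∠P − ∠R = 23.80°.
Law of sines: |QP| = |RQ|·sin R/sin P ≈ 33.245.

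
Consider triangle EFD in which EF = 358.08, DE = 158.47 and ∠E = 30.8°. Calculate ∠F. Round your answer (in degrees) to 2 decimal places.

∠F ≈ 20.08°

By the law of cosines, FD² = DE² + EF² − 2·DE·EF·cos E = 55851, so FD ≈ 236.33.
Law of cosines again: cos F = (EF² + FD² − DE²)/(2·EF·FD) ≈ 0.93921, so ∠F ≈ 20.08°.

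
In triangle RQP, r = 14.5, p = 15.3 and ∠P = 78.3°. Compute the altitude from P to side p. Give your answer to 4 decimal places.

8.0182

Law of sines: sin R = r·sin P/p ≈ 0.92802.
Since p ≥ r, only the acute value applies: ∠R ≈ 68.13°.
Then ∠Q = 180° − ∠P − ∠R ≈ 33.57°.
Law of sines gives q = p·sin Q/sin P ≈ 8.6401.
Area = ½·p·r·sin Q ≈ 61.339.
The altitude from P has length 2·area/p ≈ 8.0182.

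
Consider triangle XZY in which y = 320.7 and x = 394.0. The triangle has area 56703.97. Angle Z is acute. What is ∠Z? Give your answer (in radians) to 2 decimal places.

From area = ½·y·x·sin Z, we get sin Z = 2·area/(y·x) ≈ 0.89753.
Taking the acute solution, ∠Z ≈ 1.114 rad.

1.11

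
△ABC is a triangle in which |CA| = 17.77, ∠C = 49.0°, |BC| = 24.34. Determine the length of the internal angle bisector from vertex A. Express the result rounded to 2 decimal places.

By the law of cosines, |AB|² = |BC|² + |CA|² − 2·|BC|·|CA|·cos C = 340.69, so |AB| ≈ 18.458.
Law of cosines again: cos A = (|CA|² + |AB|² − |BC|²)/(2·|CA|·|AB|) ≈ 0.09760, so ∠A ≈ 84.40°.
The bisector from A has length 2·|CA|·|AB|·cos(∠A/2)/(|CA|+|AB|) ≈ 13.414.

13.41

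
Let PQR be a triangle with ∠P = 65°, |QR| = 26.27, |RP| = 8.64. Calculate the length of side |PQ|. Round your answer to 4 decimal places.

28.7272

Law of sines: sin Q = |RP|·sin P/|QR| ≈ 0.29808.
Since |QR| ≥ |RP|, only the acute value applies: ∠Q ≈ 17.34°.
Then ∠R = 180° − ∠P − ∠Q ≈ 97.66°.
Law of sines gives |PQ| = |QR|·sin R/sin P ≈ 28.727.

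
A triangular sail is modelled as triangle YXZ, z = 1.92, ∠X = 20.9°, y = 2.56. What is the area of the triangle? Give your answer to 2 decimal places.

Area = ½·z·y·sin X ≈ 0.87672.

area ≈ 0.88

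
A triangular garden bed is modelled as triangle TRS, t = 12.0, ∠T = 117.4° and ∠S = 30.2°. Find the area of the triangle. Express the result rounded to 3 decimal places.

The third angle is ∠R = 180° − ∠S − ∠T = 32.40°.
Law of sines: r = t·sin R/sin T ≈ 7.2424.
Law of sines: s = t·sin S/sin T ≈ 6.799.
Area = ½·t·r·sin S ≈ 21.858.

area ≈ 21.858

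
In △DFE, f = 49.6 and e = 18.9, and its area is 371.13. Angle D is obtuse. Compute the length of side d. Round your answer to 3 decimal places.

62.949

From area = ½·f·e·sin D, we get sin D = 2·area/(f·e) ≈ 0.79179.
Taking the obtuse solution, ∠D ≈ 127.65°.
Law of cosines then gives d ≈ 62.949.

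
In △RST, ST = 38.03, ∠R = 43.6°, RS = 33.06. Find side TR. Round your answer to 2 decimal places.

54.38

Law of sines: sin T = RS·sin R/ST ≈ 0.59950.
Since ST ≥ RS, only the acute value applies: ∠T ≈ 36.83°.
Then ∠S = 180° − ∠R − ∠T ≈ 99.57°.
Law of sines gives TR = ST·sin S/sin R ≈ 54.379.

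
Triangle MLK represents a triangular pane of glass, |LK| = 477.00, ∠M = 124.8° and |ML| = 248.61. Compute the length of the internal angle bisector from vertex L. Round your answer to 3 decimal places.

Law of sines: sin K = |ML|·sin M/|LK| ≈ 0.42798.
Since |LK| ≥ |ML|, only the acute value applies: ∠K ≈ 25.34°.
Then ∠L = 180° − ∠M − ∠K ≈ 29.86°.
Law of sines gives |KM| = |LK|·sin L/sin M ≈ 289.22.
The bisector from L has length 2·|ML|·|LK|·cos(∠L/2)/(|ML|+|LK|) ≈ 315.83.

t_L ≈ 315.827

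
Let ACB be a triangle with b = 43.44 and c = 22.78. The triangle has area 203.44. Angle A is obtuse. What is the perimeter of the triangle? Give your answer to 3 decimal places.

From area = ½·c·b·sin A, we get sin A = 2·area/(c·b) ≈ 0.41117.
Taking the obtuse solution, ∠A ≈ 2.718 rad.
Law of cosines then gives a ≈ 64.885.
Perimeter = 64.885 + 22.78 + 43.44 = 131.1.

131.105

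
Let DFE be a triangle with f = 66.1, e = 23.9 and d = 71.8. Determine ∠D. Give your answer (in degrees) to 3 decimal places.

93.899

By the law of cosines, cos D = (f² + e² − d²) / (2·f·e) ≈ -0.06799, so ∠D ≈ 93.90°.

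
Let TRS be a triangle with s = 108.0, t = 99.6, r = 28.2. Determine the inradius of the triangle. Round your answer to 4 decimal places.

Semiperimeter p = (99.6 + 28.2 + 108)/2 = 117.9.
Heron's formula: area = √(117.9·18.3·89.7·9.9) ≈ 1384.2.
Inradius = area/p = 1384.2/117.9 ≈ 11.74.

11.7404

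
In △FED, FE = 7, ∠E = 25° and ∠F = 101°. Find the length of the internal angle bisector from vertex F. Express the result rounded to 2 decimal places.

3.06

The third angle is ∠D = 180° − ∠F − ∠E = 54.00°.
Law of sines: ED = FE·sin F/sin D ≈ 8.4935.
Law of sines: DF = FE·sin E/sin D ≈ 3.6567.
The bisector from F has length 2·DF·FE·cos(∠F/2)/(DF+FE) ≈ 3.0557.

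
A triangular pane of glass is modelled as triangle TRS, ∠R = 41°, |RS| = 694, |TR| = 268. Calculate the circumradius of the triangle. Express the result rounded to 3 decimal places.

398.002

By the law of cosines, |ST|² = |TR|² + |RS|² − 2·|TR|·|RS|·cos R = 2.7272e+05, so |ST| ≈ 522.23.
Area = ½·|TR|·|RS|·sin R ≈ 61011.
Circumradius = |ST|/(2 sin R) ≈ 398.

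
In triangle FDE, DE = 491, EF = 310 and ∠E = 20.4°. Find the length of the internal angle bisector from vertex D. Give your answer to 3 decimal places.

By the law of cosines, FD² = DE² + EF² − 2·DE·EF·cos E = 51854, so FD ≈ 227.71.
Law of cosines again: cos D = (FD² + DE² − EF²)/(2·FD·DE) ≈ 0.88024, so ∠D ≈ 28.33°.
The bisector from D has length 2·FD·DE·cos(∠D/2)/(FD+DE) ≈ 301.67.

t_D ≈ 301.673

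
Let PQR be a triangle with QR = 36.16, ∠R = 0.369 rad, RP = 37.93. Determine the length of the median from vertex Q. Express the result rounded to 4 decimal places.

By the law of cosines, PQ² = QR² + RP² − 2·QR·RP·cos R = 187.77, so PQ ≈ 13.703.
Median from Q: ½√(2·PQ² + 2·QR² − RP²) ≈ 19.697.

19.6974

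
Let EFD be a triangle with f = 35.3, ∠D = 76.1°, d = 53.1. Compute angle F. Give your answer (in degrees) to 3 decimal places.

Law of sines: sin F = f·sin D/d ≈ 0.64532.
Since d ≥ f, only the acute value applies: ∠F ≈ 40.19°.
Then ∠E = 180° − ∠D − ∠F ≈ 63.71°.

∠F ≈ 40.189°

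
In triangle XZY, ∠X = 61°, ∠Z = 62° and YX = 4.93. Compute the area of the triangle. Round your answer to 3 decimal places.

area ≈ 10.096

The third angle is ∠Y = 180° − ∠X − ∠Z = 57.00°.
Law of sines: ZY = YX·sin X/sin Z ≈ 4.8835.
Law of sines: XZ = YX·sin Y/sin Z ≈ 4.6828.
Area = ½·YX·ZY·sin Y ≈ 10.096.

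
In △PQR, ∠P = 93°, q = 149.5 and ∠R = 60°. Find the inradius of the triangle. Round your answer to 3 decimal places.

55.762

The third angle is ∠Q = 180° − ∠R − ∠P = 27.00°.
Law of sines: p = q·sin P/sin Q ≈ 328.85.
Law of sines: r = q·sin R/sin Q ≈ 285.18.
Area = ½·q·p·sin R ≈ 21288.
Semiperimeter s = (328.85+149.5+285.18)/2 = 381.77.
Inradius = area/s = 21288/381.77 ≈ 55.762.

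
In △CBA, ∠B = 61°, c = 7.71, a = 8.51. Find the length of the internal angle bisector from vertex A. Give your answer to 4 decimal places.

6.7535

By the law of cosines, b² = a² + c² − 2·a·c·cos B = 68.245, so b ≈ 8.2611.
Law of cosines again: cos A = (c² + b² − a²)/(2·c·b) ≈ 0.43387, so ∠A ≈ 64.29°.
The bisector from A has length 2·c·b·cos(∠A/2)/(c+b) ≈ 6.7535.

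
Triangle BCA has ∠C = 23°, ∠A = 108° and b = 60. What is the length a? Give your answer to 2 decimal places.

75.61

The third angle is ∠B = 180° − ∠C − ∠A = 49.00°.
Law of sines: a = b·sin A/sin B ≈ 75.61.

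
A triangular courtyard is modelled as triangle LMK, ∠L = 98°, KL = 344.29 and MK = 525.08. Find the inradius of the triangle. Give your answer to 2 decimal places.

Law of sines: sin M = KL·sin L/MK ≈ 0.64931.
Since MK ≥ KL, only the acute value applies: ∠M ≈ 40.49°.
Then ∠K = 180° − ∠L − ∠M ≈ 41.51°.
Law of sines gives LM = MK·sin K/sin L ≈ 351.42.
Area = ½·MK·KL·sin K ≈ 59906.
Semiperimeter s = (525.08+344.29+351.42)/2 = 610.4.
Inradius = area/s = 59906/610.4 ≈ 98.144.

98.14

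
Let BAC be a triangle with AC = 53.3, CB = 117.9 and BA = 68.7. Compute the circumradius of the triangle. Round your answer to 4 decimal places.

By the law of cosines, cos B = (CB² + BA² − AC²) / (2·CB·BA) ≈ 0.97406, so ∠B ≈ 0.228 rad.
Circumradius = AC/(2 sin B) ≈ 117.76.

117.7643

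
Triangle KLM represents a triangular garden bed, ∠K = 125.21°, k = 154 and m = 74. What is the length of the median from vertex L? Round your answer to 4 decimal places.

110.2149

Law of sines: sin M = m·sin K/k ≈ 0.39261.
Since k ≥ m, only the acute value applies: ∠M ≈ 23.12°.
Then ∠L = 180° − ∠K − ∠M ≈ 31.67°.
Law of sines gives l = k·sin L/sin K ≈ 98.968.
Median from L: ½√(2·m² + 2·k² − l²) ≈ 110.21.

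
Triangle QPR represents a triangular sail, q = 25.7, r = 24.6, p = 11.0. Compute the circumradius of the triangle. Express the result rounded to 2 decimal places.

12.95

By the law of cosines, cos Q = (p² + r² − q²) / (2·p·r) ≈ 0.12134, so ∠Q ≈ 1.449 rad.
Circumradius = q/(2 sin Q) ≈ 12.946.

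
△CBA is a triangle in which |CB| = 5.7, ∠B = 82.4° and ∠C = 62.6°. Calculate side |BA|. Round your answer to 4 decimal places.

8.8228

The third angle is ∠A = 180° − ∠C − ∠B = 35.00°.
Law of sines: |BA| = |CB|·sin C/sin A ≈ 8.8228.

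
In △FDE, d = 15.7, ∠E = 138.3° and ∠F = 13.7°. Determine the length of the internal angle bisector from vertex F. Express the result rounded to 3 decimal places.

18.277

The third angle is ∠D = 180° − ∠E − ∠F = 28.00°.
Law of sines: f = d·sin F/sin D ≈ 7.9203.
Law of sines: e = d·sin E/sin D ≈ 22.247.
The bisector from F has length 2·d·e·cos(∠F/2)/(d+e) ≈ 18.277.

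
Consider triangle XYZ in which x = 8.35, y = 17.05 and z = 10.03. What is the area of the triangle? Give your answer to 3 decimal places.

Semiperimeter s = (8.35 + 17.05 + 10.03)/2 = 17.715.
Heron's formula: area = √(17.715·9.365·0.665·7.685) ≈ 29.118.

area ≈ 29.118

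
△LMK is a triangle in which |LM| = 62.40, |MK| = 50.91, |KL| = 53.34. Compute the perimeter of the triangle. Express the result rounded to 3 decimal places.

Perimeter = 50.91 + 53.34 + 62.4 = 166.65.

perimeter ≈ 166.650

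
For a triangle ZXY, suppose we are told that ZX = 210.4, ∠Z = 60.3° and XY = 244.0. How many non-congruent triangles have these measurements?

ZX·sin Z = 210.4·sin(60.3°) ≈ 182.8.
Since XY ≥ ZX, exactly one triangle exists.

1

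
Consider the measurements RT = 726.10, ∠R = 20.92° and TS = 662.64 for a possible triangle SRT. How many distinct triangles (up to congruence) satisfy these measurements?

2

RT·sin R = 726.10·sin(20.92°) ≈ 259.3.
Since RT sin R < TS < RT (259.3 < 662.64 < 726.10), two triangles exist.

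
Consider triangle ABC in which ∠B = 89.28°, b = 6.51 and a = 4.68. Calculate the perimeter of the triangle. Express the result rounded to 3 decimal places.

perimeter ≈ 15.774

Law of sines: sin A = a·sin B/b ≈ 0.71884.
Since b ≥ a, only the acute value applies: ∠A ≈ 45.96°.
Then ∠C = 180° − ∠B − ∠A ≈ 44.76°.
Law of sines gives c = b·sin C/sin B ≈ 4.5844.
Semiperimeter s = (4.68+6.51+4.5844)/2 = 7.8872.
Perimeter = 4.68 + 6.51 + 4.5844 = 15.774.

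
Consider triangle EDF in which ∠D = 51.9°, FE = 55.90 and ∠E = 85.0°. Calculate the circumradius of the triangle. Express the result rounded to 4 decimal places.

The third angle is ∠F = 180° − ∠E − ∠D = 43.10°.
Law of sines: DF = FE·sin E/sin D ≈ 70.765.
Law of sines: ED = FE·sin F/sin D ≈ 48.536.
Circumradius = FE/(2 sin D) ≈ 35.518.

R ≈ 35.5175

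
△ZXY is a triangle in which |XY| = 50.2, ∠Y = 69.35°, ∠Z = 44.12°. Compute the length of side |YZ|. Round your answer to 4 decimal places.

The third angle is ∠X = 180° − ∠Y − ∠Z = 66.53°.
Law of sines: |YZ| = |XY|·sin X/sin Z ≈ 66.144.

66.1438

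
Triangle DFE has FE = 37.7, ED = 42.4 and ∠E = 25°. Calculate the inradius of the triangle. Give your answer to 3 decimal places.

By the law of cosines, DF² = FE² + ED² − 2·FE·ED·cos E = 321.62, so DF ≈ 17.934.
Area = ½·FE·ED·sin E ≈ 337.77.
Semiperimeter s = (37.7+42.4+17.934)/2 = 49.017.
Inradius = area/s = 337.77/49.017 ≈ 6.891.

6.891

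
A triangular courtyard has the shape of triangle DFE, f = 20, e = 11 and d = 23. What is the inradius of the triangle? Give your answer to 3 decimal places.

r ≈ 4.073

Semiperimeter s = (23 + 20 + 11)/2 = 27.
Heron's formula: area = √(27·4·7·16) ≈ 109.98.
Inradius = area/s = 109.98/27 ≈ 4.0734.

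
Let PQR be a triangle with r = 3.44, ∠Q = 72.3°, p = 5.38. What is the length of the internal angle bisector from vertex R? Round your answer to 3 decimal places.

t_R ≈ 5.126

By the law of cosines, q² = r² + p² − 2·r·p·cos Q = 29.524, so q ≈ 5.4336.
Law of cosines again: cos R = (p² + q² − r²)/(2·p·q) ≈ 0.79765, so ∠R ≈ 37.09°.
The bisector from R has length 2·p·q·cos(∠R/2)/(p+q) ≈ 5.1259.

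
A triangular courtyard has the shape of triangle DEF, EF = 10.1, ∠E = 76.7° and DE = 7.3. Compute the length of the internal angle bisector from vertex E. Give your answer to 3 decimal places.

t_E ≈ 6.646

By the law of cosines, FD² = DE² + EF² − 2·DE·EF·cos E = 121.38, so FD ≈ 11.017.
The bisector from E has length 2·DE·EF·cos(∠E/2)/(DE+EF) ≈ 6.6462.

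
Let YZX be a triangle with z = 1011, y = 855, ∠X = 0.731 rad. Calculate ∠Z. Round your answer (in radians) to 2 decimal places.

∠Z ≈ 1.42 rad

By the law of cosines, x² = y² + z² − 2·y·z·cos X = 4.6603e+05, so x ≈ 682.67.
Law of cosines again: cos Z = (x² + y² − z²)/(2·x·y) ≈ 0.14986, so ∠Z ≈ 1.420 rad.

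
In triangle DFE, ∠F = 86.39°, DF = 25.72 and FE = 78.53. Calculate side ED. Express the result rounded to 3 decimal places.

By the law of cosines, ED² = DF² + FE² − 2·DF·FE·cos F = 6574.1, so ED ≈ 81.081.

81.081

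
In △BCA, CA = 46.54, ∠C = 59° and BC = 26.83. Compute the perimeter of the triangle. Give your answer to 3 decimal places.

perimeter ≈ 113.365

By the law of cosines, AB² = BC² + CA² − 2·BC·CA·cos C = 1599.6, so AB ≈ 39.995.
Semiperimeter s = (46.54+39.995+26.83)/2 = 56.682.
Perimeter = 46.54 + 39.995 + 26.83 = 113.36.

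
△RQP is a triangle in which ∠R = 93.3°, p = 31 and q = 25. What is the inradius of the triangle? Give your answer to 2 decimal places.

7.98

By the law of cosines, r² = q² + p² − 2·q·p·cos R = 1675.2, so r ≈ 40.93.
Area = ½·q·p·sin R ≈ 386.86.
Semiperimeter s = (40.93+25+31)/2 = 48.465.
Inradius = area/s = 386.86/48.465 ≈ 7.9822.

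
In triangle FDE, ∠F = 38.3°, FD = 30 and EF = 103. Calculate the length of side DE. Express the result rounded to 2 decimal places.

By the law of cosines, DE² = EF² + FD² − 2·EF·FD·cos F = 6659.1, so DE ≈ 81.603.

81.60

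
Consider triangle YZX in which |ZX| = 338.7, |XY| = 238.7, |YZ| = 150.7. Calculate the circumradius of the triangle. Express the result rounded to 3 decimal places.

By the law of cosines, cos Y = (|XY|² + |YZ|² − |ZX|²) / (2·|XY|·|YZ|) ≈ -0.48690, so ∠Y ≈ 2.0793 rad.
Circumradius = |ZX|/(2 sin Y) ≈ 193.88.

R ≈ 193.884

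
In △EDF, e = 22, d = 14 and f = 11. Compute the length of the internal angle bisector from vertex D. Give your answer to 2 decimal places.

By the law of cosines, cos D = (f² + e² − d²) / (2·f·e) ≈ 0.84504, so ∠D ≈ 32.32°.
The bisector from D has length 2·f·e·cos(∠D/2)/(f+e) ≈ 14.087.

t_D ≈ 14.09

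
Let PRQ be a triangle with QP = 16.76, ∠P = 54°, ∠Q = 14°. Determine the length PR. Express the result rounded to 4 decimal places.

4.3730

The third angle is ∠R = 180° − ∠Q − ∠P = 112.00°.
Law of sines: PR = QP·sin Q/sin R ≈ 4.373.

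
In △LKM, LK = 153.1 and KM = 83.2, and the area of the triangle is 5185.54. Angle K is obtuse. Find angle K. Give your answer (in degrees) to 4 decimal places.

∠K ≈ 125.4927°

From area = ½·LK·KM·sin K, we get sin K = 2·area/(LK·KM) ≈ 0.81419.
Taking the obtuse solution, ∠K ≈ 125.49°.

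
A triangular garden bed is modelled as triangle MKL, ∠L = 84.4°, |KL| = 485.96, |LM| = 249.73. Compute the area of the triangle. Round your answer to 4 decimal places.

Area = ½·|KL|·|LM|·sin L ≈ 60390.

area ≈ 60389.7969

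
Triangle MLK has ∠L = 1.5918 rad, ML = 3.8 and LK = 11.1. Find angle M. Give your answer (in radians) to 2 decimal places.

∠M ≈ 1.22 rad

By the law of cosines, KM² = ML² + LK² − 2·ML·LK·cos L = 139.42, so KM ≈ 11.808.
Law of cosines again: cos M = (KM² + ML² − LK²)/(2·KM·ML) ≈ 0.34157, so ∠M ≈ 1.2222 rad.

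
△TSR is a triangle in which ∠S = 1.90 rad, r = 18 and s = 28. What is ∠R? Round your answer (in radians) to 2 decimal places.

∠R ≈ 0.65 rad

Law of sines: sin R = r·sin S/s ≈ 0.60834.
Since s ≥ r, only the acute value applies: ∠R ≈ 0.654 rad.
Then ∠T = π − ∠S − ∠R ≈ 0.588 rad.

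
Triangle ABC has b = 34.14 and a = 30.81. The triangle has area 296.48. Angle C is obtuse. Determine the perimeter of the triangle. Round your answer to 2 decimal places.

From area = ½·a·b·sin C, we get sin C = 2·area/(a·b) ≈ 0.56373.
Taking the obtuse solution, ∠C ≈ 145.69°.
Law of cosines then gives c ≈ 62.067.
Perimeter = 30.81 + 34.14 + 62.067 = 127.02.

127.02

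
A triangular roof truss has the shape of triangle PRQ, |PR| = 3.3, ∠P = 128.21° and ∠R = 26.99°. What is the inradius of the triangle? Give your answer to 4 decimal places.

The third angle is ∠Q = 180° − ∠P − ∠R = 24.80°.
Law of sines: |RQ| = |PR|·sin P/sin Q ≈ 6.1818.
Law of sines: |QP| = |PR|·sin R/sin Q ≈ 3.5705.
Area = ½·|PR|·|RQ|·sin R ≈ 4.6291.
Semiperimeter s = (6.1818+3.5705+3.3)/2 = 6.5262.
Inradius = area/s = 4.6291/6.5262 ≈ 0.70932.

r ≈ 0.7093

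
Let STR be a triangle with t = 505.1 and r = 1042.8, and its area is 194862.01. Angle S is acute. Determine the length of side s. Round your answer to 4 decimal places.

796.1813

From area = ½·t·r·sin S, we get sin S = 2·area/(t·r) ≈ 0.73991.
Taking the acute solution, ∠S ≈ 47.72°.
Law of cosines then gives s ≈ 796.18.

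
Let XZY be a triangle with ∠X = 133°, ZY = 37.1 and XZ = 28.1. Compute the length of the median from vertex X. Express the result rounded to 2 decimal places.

m_X ≈ 10.93

Law of sines: sin Y = XZ·sin X/ZY ≈ 0.55394.
Since ZY ≥ XZ, only the acute value applies: ∠Y ≈ 33.64°.
Then ∠Z = 180° − ∠X − ∠Y ≈ 13.36°.
Law of sines gives YX = ZY·sin Z/sin X ≈ 11.724.
Median from X: ½√(2·YX² + 2·XZ² − ZY²) ≈ 10.928.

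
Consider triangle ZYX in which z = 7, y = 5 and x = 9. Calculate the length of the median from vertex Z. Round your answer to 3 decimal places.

m_Z ≈ 6.384

Median from Z: ½√(2·y² + 2·x² − z²) ≈ 6.3836.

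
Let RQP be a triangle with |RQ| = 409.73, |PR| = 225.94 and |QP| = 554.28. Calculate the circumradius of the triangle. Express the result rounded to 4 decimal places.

By the law of cosines, cos R = (|PR|² + |RQ|² − |QP|²) / (2·|PR|·|RQ|) ≈ -0.47691, so ∠R ≈ 118.48°.
Circumradius = |QP|/(2 sin R) ≈ 315.31.

315.3067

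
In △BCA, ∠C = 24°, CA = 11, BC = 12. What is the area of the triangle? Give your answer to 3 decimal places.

26.845

Area = ½·BC·CA·sin C ≈ 26.845.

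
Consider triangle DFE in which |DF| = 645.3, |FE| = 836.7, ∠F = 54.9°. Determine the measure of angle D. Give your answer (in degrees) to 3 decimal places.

By the law of cosines, |ED|² = |DF|² + |FE|² − 2·|DF|·|FE|·cos F = 4.9556e+05, so |ED| ≈ 703.96.
Law of cosines again: cos D = (|ED|² + |DF|² − |FE|²)/(2·|ED|·|DF|) ≈ 0.23324, so ∠D ≈ 76.51°.

76.512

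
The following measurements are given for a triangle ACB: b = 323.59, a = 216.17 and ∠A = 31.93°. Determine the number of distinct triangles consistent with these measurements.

b·sin A = 323.59·sin(31.93°) ≈ 171.1.
Since b sin A < a < b (171.1 < 216.17 < 323.59), two triangles exist.

2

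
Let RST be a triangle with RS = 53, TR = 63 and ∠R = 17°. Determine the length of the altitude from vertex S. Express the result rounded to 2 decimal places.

By the law of cosines, ST² = TR² + RS² − 2·TR·RS·cos R = 391.8, so ST ≈ 19.794.
Area = ½·TR·RS·sin R ≈ 488.11.
The altitude from S has length 2·area/TR ≈ 15.496.

h_S ≈ 15.50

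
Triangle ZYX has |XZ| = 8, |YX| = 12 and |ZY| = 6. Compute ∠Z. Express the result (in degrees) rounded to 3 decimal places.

117.280

By the law of cosines, cos Z = (|XZ|² + |ZY|² − |YX|²) / (2·|XZ|·|ZY|) ≈ -0.45833, so ∠Z ≈ 117.28°.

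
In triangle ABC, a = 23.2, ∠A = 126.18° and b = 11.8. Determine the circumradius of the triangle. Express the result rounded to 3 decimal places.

14.371

Law of sines: sin B = b·sin A/a ≈ 0.41054.
Since a ≥ b, only the acute value applies: ∠B ≈ 24.24°.
Then ∠C = 180° − ∠A − ∠B ≈ 29.58°.
Law of sines gives c = a·sin C/sin A ≈ 14.189.
Circumradius = a/(2 sin A) ≈ 14.371.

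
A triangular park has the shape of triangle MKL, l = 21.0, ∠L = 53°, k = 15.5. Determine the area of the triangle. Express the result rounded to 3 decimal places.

Law of sines: sin K = k·sin L/l ≈ 0.58947.
Since l ≥ k, only the acute value applies: ∠K ≈ 36.12°.
Then ∠M = 180° − ∠L − ∠K ≈ 90.88°.
Law of sines gives m = l·sin M/sin L ≈ 26.292.
Area = ½·l·k·sin M ≈ 162.73.

162.731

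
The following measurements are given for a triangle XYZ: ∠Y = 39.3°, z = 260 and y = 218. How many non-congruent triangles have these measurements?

z·sin Y = 260·sin(39.3°) ≈ 164.7.
Since z sin Y < y < z (164.7 < 218 < 260), two triangles exist.

2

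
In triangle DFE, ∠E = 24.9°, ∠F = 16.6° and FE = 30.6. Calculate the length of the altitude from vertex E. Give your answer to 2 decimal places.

The third angle is ∠D = 180° − ∠F − ∠E = 138.50°.
Law of sines: ED = FE·sin F/sin D ≈ 13.193.
Law of sines: DF = FE·sin E/sin D ≈ 19.444.
Area = ½·FE·ED·sin E ≈ 84.988.
The altitude from E has length 2·area/DF ≈ 8.7421.

h_E ≈ 8.74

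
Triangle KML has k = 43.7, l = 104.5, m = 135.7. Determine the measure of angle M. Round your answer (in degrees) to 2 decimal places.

127.69

By the law of cosines, cos M = (l² + k² − m²) / (2·l·k) ≈ -0.61145, so ∠M ≈ 127.69°.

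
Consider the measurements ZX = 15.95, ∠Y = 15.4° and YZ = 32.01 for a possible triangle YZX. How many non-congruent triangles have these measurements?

2

YZ·sin Y = 32.01·sin(15.4°) ≈ 8.5.
Since YZ sin Y < ZX < YZ (8.5 < 15.95 < 32.01), two triangles exist.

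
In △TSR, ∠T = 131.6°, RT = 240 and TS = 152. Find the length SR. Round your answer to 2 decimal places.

By the law of cosines, SR² = RT² + TS² − 2·RT·TS·cos T = 1.2914e+05, so SR ≈ 359.37.

359.37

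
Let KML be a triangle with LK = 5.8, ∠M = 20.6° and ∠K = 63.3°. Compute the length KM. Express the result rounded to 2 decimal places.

16.39

The third angle is ∠L = 180° − ∠K − ∠M = 96.10°.
Law of sines: KM = LK·sin L/sin M ≈ 16.391.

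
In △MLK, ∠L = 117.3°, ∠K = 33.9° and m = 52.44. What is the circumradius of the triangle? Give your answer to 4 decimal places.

The third angle is ∠M = 180° − ∠L − ∠K = 28.80°.
Law of sines: l = m·sin L/sin M ≈ 96.728.
Law of sines: k = m·sin K/sin M ≈ 60.712.
Circumradius = m/(2 sin M) ≈ 54.426.

R ≈ 54.4262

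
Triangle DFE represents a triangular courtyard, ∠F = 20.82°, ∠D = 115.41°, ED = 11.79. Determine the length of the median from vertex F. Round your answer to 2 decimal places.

The third angle is ∠E = 180° − ∠D − ∠F = 43.77°.
Law of sines: FE = ED·sin D/sin F ≈ 29.962.
Law of sines: DF = ED·sin E/sin F ≈ 22.946.
Median from F: ½√(2·DF² + 2·FE² − ED²) ≈ 26.026.

26.03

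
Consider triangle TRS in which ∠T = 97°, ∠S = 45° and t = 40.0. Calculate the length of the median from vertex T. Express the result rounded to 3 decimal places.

17.715

The third angle is ∠R = 180° − ∠S − ∠T = 38.00°.
Law of sines: r = t·sin R/sin T ≈ 24.811.
Law of sines: s = t·sin S/sin T ≈ 28.497.
Median from T: ½√(2·r² + 2·s² − t²) ≈ 17.715.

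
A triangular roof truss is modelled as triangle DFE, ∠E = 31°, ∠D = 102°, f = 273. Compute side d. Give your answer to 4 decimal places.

The third angle is ∠F = 180° − ∠E − ∠D = 47.00°.
Law of sines: d = f·sin D/sin F ≈ 365.12.

365.1233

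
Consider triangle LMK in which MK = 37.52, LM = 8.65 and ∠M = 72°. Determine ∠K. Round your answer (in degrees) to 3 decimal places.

∠K ≈ 13.283°

By the law of cosines, KL² = LM² + MK² − 2·LM·MK·cos M = 1282, so KL ≈ 35.805.
Law of cosines again: cos K = (MK² + KL² − LM²)/(2·MK·KL) ≈ 0.97325, so ∠K ≈ 13.28°.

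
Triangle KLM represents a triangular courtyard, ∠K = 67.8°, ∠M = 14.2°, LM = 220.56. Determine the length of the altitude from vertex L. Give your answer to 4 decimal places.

h_L ≈ 54.1050

The third angle is ∠L = 180° − ∠M − ∠K = 98.00°.
Law of sines: MK = LM·sin L/sin K ≈ 235.9.
Law of sines: KL = LM·sin M/sin K ≈ 58.437.
Area = ½·LM·MK·sin M ≈ 6381.7.
The altitude from L has length 2·area/MK ≈ 54.105.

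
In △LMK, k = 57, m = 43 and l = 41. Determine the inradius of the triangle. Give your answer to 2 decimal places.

r ≈ 12.46

Semiperimeter s = (41 + 43 + 57)/2 = 70.5.
Heron's formula: area = √(70.5·29.5·27.5·13.5) ≈ 878.7.
Inradius = area/s = 878.7/70.5 ≈ 12.464.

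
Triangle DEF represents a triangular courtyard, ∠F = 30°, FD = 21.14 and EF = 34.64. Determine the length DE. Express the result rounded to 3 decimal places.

19.454

By the law of cosines, DE² = EF² + FD² − 2·EF·FD·cos F = 378.47, so DE ≈ 19.454.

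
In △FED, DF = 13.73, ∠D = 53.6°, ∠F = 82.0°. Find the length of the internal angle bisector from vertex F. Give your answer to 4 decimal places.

The third angle is ∠E = 180° − ∠D − ∠F = 44.40°.
Law of sines: ED = DF·sin F/sin E ≈ 19.433.
Law of sines: FE = DF·sin D/sin E ≈ 15.795.
The bisector from F has length 2·DF·FE·cos(∠F/2)/(DF+FE) ≈ 11.087.

t_F ≈ 11.0869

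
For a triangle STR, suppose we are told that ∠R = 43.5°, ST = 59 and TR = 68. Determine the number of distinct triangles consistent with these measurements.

TR·sin R = 68·sin(43.5°) ≈ 46.81.
Since TR sin R < ST < TR (46.81 < 59 < 68), two triangles exist.

2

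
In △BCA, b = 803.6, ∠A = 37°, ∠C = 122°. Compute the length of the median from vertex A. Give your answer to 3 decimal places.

m_A ≈ 1294.503

The third angle is ∠B = 180° − ∠C − ∠A = 21.00°.
Law of sines: c = b·sin C/sin B ≈ 1901.7.
Law of sines: a = b·sin A/sin B ≈ 1349.5.
Median from A: ½√(2·b² + 2·c² − a²) ≈ 1294.5.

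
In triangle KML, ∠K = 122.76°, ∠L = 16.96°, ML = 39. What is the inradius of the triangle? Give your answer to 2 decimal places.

4.13

The third angle is ∠M = 180° − ∠L − ∠K = 40.28°.
Law of sines: LK = ML·sin M/sin K ≈ 29.983.
Law of sines: KM = ML·sin L/sin K ≈ 13.528.
Area = ½·ML·LK·sin L ≈ 170.55.
Semiperimeter s = (39+29.983+13.528)/2 = 41.256.
Inradius = area/s = 170.55/41.256 ≈ 4.134.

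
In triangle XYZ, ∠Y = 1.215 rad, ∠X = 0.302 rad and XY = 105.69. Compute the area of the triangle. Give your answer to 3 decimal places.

The third angle is ∠Z = π − ∠X − ∠Y = 1.625 rad.
Law of sines: YZ = XY·sin X/sin Z ≈ 31.481.
Law of sines: ZX = XY·sin Y/sin Z ≈ 99.214.
Area = ½·XY·YZ·sin Y ≈ 1559.4.

1559.418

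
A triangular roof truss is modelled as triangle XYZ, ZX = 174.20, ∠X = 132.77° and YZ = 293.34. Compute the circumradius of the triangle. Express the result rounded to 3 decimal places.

199.800

Law of sines: sin Y = ZX·sin X/YZ ≈ 0.43594.
Since YZ ≥ ZX, only the acute value applies: ∠Y ≈ 25.84°.
Then ∠Z = 180° − ∠X − ∠Y ≈ 21.39°.
Law of sines gives XY = YZ·sin Z/sin X ≈ 145.71.
Circumradius = YZ/(2 sin X) ≈ 199.8.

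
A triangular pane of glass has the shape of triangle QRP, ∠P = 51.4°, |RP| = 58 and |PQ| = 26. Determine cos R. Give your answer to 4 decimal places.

By the law of cosines, |QR|² = |RP|² + |PQ|² − 2·|RP|·|PQ|·cos P = 2158.4, so |QR| ≈ 46.458.
Law of cosines again: cos R = (|QR|² + |RP|² − |PQ|²)/(2·|QR|·|RP|) ≈ 0.89928, so ∠R ≈ 25.94°.

cos R ≈ 0.8993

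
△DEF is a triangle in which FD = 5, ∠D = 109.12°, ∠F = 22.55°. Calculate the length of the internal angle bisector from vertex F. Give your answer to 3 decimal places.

The third angle is ∠E = 180° − ∠F − ∠D = 48.33°.
Law of sines: EF = FD·sin D/sin E ≈ 6.3243.
Law of sines: DE = FD·sin F/sin E ≈ 2.5669.
The bisector from F has length 2·EF·FD·cos(∠F/2)/(EF+FD) ≈ 5.4769.

5.477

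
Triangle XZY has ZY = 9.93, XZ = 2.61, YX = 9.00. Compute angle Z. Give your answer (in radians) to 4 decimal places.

1.0803

By the law of cosines, cos Z = (XZ² + ZY² − YX²) / (2·XZ·ZY) ≈ 0.47106, so ∠Z ≈ 1.080 rad.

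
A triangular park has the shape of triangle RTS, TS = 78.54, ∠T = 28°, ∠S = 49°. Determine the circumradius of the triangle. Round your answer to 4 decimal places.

40.3030

The third angle is ∠R = 180° − ∠T − ∠S = 103.00°.
Law of sines: SR = TS·sin T/sin R ≈ 37.842.
Law of sines: RT = TS·sin S/sin R ≈ 60.834.
Circumradius = TS/(2 sin R) ≈ 40.303.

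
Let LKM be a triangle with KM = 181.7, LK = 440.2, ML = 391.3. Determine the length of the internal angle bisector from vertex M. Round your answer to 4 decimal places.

170.6964

By the law of cosines, cos M = (KM² + ML² − LK²) / (2·KM·ML) ≈ -0.05377, so ∠M ≈ 93.08°.
The bisector from M has length 2·KM·ML·cos(∠M/2)/(KM+ML) ≈ 170.7.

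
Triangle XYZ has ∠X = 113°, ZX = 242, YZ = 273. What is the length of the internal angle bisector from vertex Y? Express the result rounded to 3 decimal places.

Law of sines: sin Y = ZX·sin X/YZ ≈ 0.81598.
Since YZ ≥ ZX, only the acute value applies: ∠Y ≈ 54.68°.
Then ∠Z = 180° − ∠X − ∠Y ≈ 12.32°.
Law of sines gives XY = YZ·sin Z/sin X ≈ 63.259.
The bisector from Y has length 2·XY·YZ·cos(∠Y/2)/(XY+YZ) ≈ 91.242.

t_Y ≈ 91.242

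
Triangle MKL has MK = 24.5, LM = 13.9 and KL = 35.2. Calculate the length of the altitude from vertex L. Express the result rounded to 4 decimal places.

Semiperimeter s = (35.2 + 13.9 + 24.5)/2 = 36.8.
Heron's formula: area = √(36.8·1.6·22.9·12.3) ≈ 128.78.
The altitude from L has length 2·area/MK ≈ 10.513.

h_L ≈ 10.5128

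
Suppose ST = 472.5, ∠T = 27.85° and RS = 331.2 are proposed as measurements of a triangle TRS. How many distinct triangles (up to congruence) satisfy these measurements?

2

ST·sin T = 472.5·sin(27.85°) ≈ 220.7.
Since ST sin T < RS < ST (220.7 < 331.2 < 472.5), two triangles exist.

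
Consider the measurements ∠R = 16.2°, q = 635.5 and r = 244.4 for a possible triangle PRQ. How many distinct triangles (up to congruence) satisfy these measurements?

2

q·sin R = 635.5·sin(16.2°) ≈ 177.3.
Since q sin R < r < q (177.3 < 244.4 < 635.5), two triangles exist.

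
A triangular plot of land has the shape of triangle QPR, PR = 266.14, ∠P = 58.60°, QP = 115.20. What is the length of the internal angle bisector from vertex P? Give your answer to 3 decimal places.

By the law of cosines, RQ² = QP² + PR² − 2·QP·PR·cos P = 52154, so RQ ≈ 228.37.
The bisector from P has length 2·QP·PR·cos(∠P/2)/(QP+PR) ≈ 140.23.

t_P ≈ 140.227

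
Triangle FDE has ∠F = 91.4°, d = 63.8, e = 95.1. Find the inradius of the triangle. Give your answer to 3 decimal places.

By the law of cosines, f² = d² + e² − 2·d·e·cos F = 13411, so f ≈ 115.81.
Area = ½·d·e·sin F ≈ 3032.8.
Semiperimeter s = (115.81+63.8+95.1)/2 = 137.35.
Inradius = area/s = 3032.8/137.35 ≈ 22.08.

22.080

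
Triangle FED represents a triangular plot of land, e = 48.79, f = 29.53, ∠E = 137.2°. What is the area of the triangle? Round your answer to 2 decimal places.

area ≈ 228.79

Law of sines: sin F = f·sin E/e ≈ 0.41123.
Since e ≥ f, only the acute value applies: ∠F ≈ 24.28°.
Then ∠D = 180° − ∠E − ∠F ≈ 18.52°.
Law of sines gives d = e·sin D/sin E ≈ 22.807.
Area = ½·e·f·sin D ≈ 228.79.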